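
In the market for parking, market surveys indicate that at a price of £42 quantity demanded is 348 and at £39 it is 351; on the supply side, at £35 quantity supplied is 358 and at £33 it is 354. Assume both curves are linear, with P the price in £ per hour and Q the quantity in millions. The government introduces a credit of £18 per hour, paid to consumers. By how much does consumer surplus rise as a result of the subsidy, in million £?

Consumer surplus rises by £4344 million.

Demand slope: (351 − 348)/(39 − 42) = -1, so Qd = 390 − P.
Supply slope: (354 − 358)/(33 − 35) = 2, so Qs = 2P + 288.
Before the subsidy: set 390 − P = 2P + 288 → P* = £34, Q* = 356.
With a per-unit subsidy paid to consumers, each effectively pays P − 18, so demand becomes Qd = 390 − (P − 18).
New equilibrium: consumers pay £22, suppliers receive £40, Q = 368. (Wedge: Pb − Ps = −18.)
ΔCS is the trapezoid between Q = 368 and Q = 356 of height £12: ½ · (356 + 368) · 12 = £4344.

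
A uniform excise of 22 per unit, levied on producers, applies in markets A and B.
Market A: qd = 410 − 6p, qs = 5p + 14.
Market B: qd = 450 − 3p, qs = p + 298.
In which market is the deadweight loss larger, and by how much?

Market A, by 478.5.

Market A: pre-tax p* = 36, q* = 194; post-tax q = 134; deadweight loss = 660.
Market B: pre-tax p* = 38, q* = 336; post-tax q = 319.5; deadweight loss = 181.5.
Difference: 660 vs 181.5 → market A is larger by 478.5.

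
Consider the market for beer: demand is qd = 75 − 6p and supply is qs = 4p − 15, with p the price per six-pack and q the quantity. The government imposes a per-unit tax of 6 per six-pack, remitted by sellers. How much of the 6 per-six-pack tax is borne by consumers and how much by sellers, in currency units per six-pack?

Before the tax: set 75 − 6p = 4p − 15 → p* = 9, q* = 21.
With the tax collected from sellers, supply shifts: qs = 4(p − 6) − 15.
New equilibrium: consumers pay 11.4, sellers receive 5.4, q = 6.6. (Wedge: pb − ps = 6.)
Burden on consumers: 2.4; on sellers: 3.6. (They sum to 6.)
The less price-elastic side of the market bears the larger share of a per-unit tax.

Consumers bear 2.4 per six-pack; sellers bear 3.6 per six-pack.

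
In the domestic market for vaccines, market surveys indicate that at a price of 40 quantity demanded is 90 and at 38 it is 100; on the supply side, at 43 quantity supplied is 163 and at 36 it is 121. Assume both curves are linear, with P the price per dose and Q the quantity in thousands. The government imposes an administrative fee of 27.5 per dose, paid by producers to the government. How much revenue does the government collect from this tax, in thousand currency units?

Tax revenue = 1100 thousand.

Demand slope: (100 − 90)/(38 − 40) = -5, so Qd = 290 − 5P.
Supply slope: (121 − 163)/(36 − 43) = 6, so Qs = 6P − 95.
Before the tax: set 290 − 5P = 6P − 95 → P* = 35, Q* = 115.
With the tax collected from producers, supply shifts: Qs = 6(P − 27.5) − 95.
New equilibrium: buyers pay 50, producers receive 22.5, Q = 40. (Wedge: Pb − Ps = 27.5.)
Revenue = t · Q = 27.5 · 40 = 1100.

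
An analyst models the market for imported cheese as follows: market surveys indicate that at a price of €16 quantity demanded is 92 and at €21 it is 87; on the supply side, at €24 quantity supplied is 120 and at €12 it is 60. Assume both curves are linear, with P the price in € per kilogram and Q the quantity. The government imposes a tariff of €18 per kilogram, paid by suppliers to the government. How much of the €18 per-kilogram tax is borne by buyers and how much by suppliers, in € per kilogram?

Buyers bear €15 per kilogram; suppliers bear €3 per kilogram.

Demand slope: (87 − 92)/(21 − 16) = -1, so Qd = 108 − P.
Supply slope: (60 − 120)/(12 − 24) = 5, so Qs = 5P.
Without the tax, 108 − P = 5P gives 6P = 108, so P* = €18 and Q* = 90.
With the tax collected from suppliers, supply shifts: Qs = 5(P − 18).
Solving gives Q = 75 with buyers paying €33 and suppliers receiving €15 (the €18 wedge).
Burden on buyers: €15; on suppliers: €3. (They sum to €18.)
The less price-elastic side of the market bears the larger share of a per-unit tax.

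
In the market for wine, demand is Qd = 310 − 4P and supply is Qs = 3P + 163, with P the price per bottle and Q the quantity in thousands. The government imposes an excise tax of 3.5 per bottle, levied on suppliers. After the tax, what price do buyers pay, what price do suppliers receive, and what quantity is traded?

Buyers pay 22.5; suppliers receive 19; quantity = 220.

Before the tax: set 310 − 4P = 3P + 163 → P* = 21, Q* = 226.
With the tax collected from suppliers, supply shifts: Qs = 3(P − 3.5) + 163.
Solving gives Q = 220 with buyers paying 22.5 and suppliers receiving 19 (the 3.5 wedge).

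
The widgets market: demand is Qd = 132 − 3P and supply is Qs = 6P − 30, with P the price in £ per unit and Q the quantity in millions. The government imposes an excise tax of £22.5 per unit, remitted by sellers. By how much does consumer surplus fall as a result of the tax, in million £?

Before the tax: set 132 − 3P = 6P − 30 → P* = £18, Q* = 78.
With the tax collected from sellers, supply shifts: Qs = 6(P − 22.5) − 30.
New equilibrium: consumers pay £33, sellers receive £10.5, Q = 33. (Wedge: Pb − Ps = 22.5.)
ΔCS is the trapezoid between Q = 33 and Q = 78 of height £15: ½ · (78 + 33) · 15 = £832.5.

Consumer surplus falls by £832.5 million.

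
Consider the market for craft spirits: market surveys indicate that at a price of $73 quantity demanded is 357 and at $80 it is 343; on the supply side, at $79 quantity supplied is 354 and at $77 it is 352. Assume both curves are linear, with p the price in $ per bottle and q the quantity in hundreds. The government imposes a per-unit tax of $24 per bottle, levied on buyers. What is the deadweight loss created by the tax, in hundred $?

Deadweight loss = $192 hundred.

Demand slope: (343 − 357)/(80 − 73) = -2, so qd = 503 − 2p.
Supply slope: (352 − 354)/(77 − 79) = 1, so qs = p + 275.
Without the tax, 503 − 2p = p + 275 gives 3p = 228, so p* = $76 and q* = 351.
With the tax collected from buyers, demand (in seller-price terms) shifts: qd = 503 − 2(p + 24).
New equilibrium: buyers pay $84, producers receive $60, q = 335. (Wedge: pb − ps = 24.)
Quantity falls by |ΔQ| = |351 − 335| = 16.
DWL = ½ · t · |ΔQ| = ½ · 24 · 16 = $192.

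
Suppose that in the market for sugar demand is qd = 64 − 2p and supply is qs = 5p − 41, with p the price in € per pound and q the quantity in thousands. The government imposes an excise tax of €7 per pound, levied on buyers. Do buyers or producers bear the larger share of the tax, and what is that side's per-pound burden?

Buyers bear the larger share: €5 per pound.

Before the tax: set 64 − 2p = 5p − 41 → p* = €15, q* = 34.
With the tax collected from buyers, demand (in seller-price terms) shifts: qd = 64 − 2(p + 7).
New equilibrium: buyers pay €20, producers receive €13, q = 24. (Wedge: pb − ps = 7.)
Per-pound burden: buyers €5, producers €2.
Buyers take the larger share because demand is less price-elastic here (demand slope 2 vs supply slope 5).
The less price-elastic side of the market bears the larger share of a per-unit tax.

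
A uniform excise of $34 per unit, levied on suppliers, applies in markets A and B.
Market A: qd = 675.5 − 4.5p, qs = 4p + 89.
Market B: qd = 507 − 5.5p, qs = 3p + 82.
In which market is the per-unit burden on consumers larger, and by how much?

Market A: pre-tax p* = $69, q* = 365; post-tax q = 293; per-unit burden on consumers = $16.
Market B: pre-tax p* = $50, q* = 232; post-tax q = 166; per-unit burden on consumers = $12.
Difference: $16 vs $12 → market A is larger by $4.

Market A, by $4.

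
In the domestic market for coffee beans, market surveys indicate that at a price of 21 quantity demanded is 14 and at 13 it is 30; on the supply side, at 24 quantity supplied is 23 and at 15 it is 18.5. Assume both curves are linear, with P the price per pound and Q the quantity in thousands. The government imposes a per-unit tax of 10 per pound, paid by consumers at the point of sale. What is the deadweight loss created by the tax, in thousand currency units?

Deadweight loss = 20 thousand.

Demand slope: (30 − 14)/(13 − 21) = -2, so Qd = 56 − 2P.
Supply slope: (18.5 − 23)/(15 − 24) = 0.5, so Qs = 0.5P + 11.
Before the tax: set 56 − 2P = 0.5P + 11 → P* = 18, Q* = 20.
With the tax collected from consumers, demand (in seller-price terms) shifts: Qd = 56 − 2(P + 10).
Solving gives Q = 16 with consumers paying 20 and suppliers receiving 10 (the 10 wedge).
Quantity falls by |ΔQ| = |20 − 16| = 4.
DWL = ½ · t · |ΔQ| = ½ · 10 · 4 = 20.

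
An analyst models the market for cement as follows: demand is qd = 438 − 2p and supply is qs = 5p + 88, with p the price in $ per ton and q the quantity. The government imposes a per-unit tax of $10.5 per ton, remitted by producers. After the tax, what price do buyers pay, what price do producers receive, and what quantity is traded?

Buyers pay $57.5; producers receive $47; quantity = 323.

Before the tax: set 438 − 2p = 5p + 88 → p* = $50, q* = 338.
With the tax collected from producers, supply shifts: qs = 5(p − 10.5) + 88.
New equilibrium: buyers pay $57.5, producers receive $47, q = 323. (Wedge: pb − ps = 10.5.)
The less price-elastic side of the market bears the larger share of a per-unit tax.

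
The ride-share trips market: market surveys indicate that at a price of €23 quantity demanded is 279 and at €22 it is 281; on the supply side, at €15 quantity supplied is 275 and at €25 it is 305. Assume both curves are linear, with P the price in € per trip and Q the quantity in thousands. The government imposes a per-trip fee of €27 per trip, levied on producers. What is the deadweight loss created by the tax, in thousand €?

Deadweight loss = €437.4 thousand.

Demand slope: (281 − 279)/(22 − 23) = -2, so Qd = 325 − 2P.
Supply slope: (305 − 275)/(25 − 15) = 3, so Qs = 3P + 230.
Without the tax, 325 − 2P = 3P + 230 gives 5P = 95, so P* = €19 and Q* = 287.
With the tax collected from producers, supply shifts: Qs = 3(P − 27) + 230.
Solving gives Q = 254.6 with consumers paying €35.2 and producers receiving €8.2 (the €27 wedge).
Quantity falls by |ΔQ| = |287 − 254.6| = 32.4.
DWL = ½ · t · |ΔQ| = ½ · 27 · 32.4 = €437.4.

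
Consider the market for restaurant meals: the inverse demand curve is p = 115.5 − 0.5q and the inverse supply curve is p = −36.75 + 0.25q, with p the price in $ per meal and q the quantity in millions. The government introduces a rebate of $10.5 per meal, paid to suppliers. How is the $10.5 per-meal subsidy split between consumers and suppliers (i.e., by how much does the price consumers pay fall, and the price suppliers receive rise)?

Consumers gain $7 per meal; suppliers gain $3.5 per meal.

Rewrite in direct form: qd = 231 − 2p and qs = 4p + 147.
Without the subsidy, 231 − 2p = 4p + 147 gives 6p = 84, so p* = $14 and q* = 203.
With a per-unit subsidy paid to suppliers, each receives p + 10.5 per unit sold, so supply becomes qs = 4(p + 10.5) + 147.
Solving gives q = 217 with consumers paying $7 and suppliers receiving $17.5 (the $10.5 wedge).
Gain to consumers: $7; to suppliers: $3.5. (They sum to $10.5.)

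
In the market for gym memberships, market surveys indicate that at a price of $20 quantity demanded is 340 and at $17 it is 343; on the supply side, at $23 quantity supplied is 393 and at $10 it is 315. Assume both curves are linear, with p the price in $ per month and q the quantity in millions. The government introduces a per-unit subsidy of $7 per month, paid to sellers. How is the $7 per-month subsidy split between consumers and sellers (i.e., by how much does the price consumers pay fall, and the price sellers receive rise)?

Consumers gain $6 per month; sellers gain $1 per month.

Demand slope: (343 − 340)/(17 − 20) = -1, so qd = 360 − p.
Supply slope: (315 − 393)/(10 − 23) = 6, so qs = 6p + 255.
Without the subsidy, 360 − p = 6p + 255 gives 7p = 105, so p* = $15 and q* = 345.
With a per-unit subsidy paid to sellers, each receives p + 7 per unit sold, so supply becomes qs = 6(p + 7) + 255.
New equilibrium: consumers pay $9, sellers receive $16, q = 351. (Wedge: pb − ps = −7.)
Gain to consumers: $6; to sellers: $1. (They sum to $7.)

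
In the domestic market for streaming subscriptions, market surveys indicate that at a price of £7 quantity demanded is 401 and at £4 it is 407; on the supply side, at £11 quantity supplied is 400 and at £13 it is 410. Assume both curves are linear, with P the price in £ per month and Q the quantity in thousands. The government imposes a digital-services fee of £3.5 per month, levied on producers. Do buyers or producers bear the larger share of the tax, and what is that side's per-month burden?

Demand slope: (407 − 401)/(4 − 7) = -2, so Qd = 415 − 2P.
Supply slope: (410 − 400)/(13 − 11) = 5, so Qs = 5P + 345.
Before the tax: set 415 − 2P = 5P + 345 → P* = £10, Q* = 395.
With the tax collected from producers, supply shifts: Qs = 5(P − 3.5) + 345.
Solving gives Q = 390 with buyers paying £12.5 and producers receiving £9 (the £3.5 wedge).
Per-month burden: buyers £2.5, producers £1.
Buyers take the larger share because demand is less price-elastic here (demand slope 2 vs supply slope 5).
The less price-elastic side of the market bears the larger share of a per-unit tax.

Buyers bear the larger share: £2.5 per month.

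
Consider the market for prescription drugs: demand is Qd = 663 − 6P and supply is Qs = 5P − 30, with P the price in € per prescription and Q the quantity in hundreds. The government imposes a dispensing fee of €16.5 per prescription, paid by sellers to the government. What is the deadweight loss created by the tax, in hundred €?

Before the tax: set 663 − 6P = 5P − 30 → P* = €63, Q* = 285.
With the tax collected from sellers, supply shifts: Qs = 5(P − 16.5) − 30.
Solving gives Q = 240 with buyers paying €70.5 and sellers receiving €54 (the €16.5 wedge).
Quantity falls by |ΔQ| = |285 − 240| = 45.
DWL = ½ · t · |ΔQ| = ½ · 16.5 · 45 = €371.25.

Deadweight loss = €371.25 hundred.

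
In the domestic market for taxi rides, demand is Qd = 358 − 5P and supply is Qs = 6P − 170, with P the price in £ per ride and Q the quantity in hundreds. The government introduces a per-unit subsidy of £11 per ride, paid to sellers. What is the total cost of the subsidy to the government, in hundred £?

Government outlay = £1628 hundred.

Before the subsidy: set 358 − 5P = 6P − 170 → P* = £48, Q* = 118.
With a per-unit subsidy paid to sellers, each receives P + 11 per unit sold, so supply becomes Qs = 6(P + 11) − 170.
Solving gives Q = 148 with consumers paying £42 and sellers receiving £53 (the £11 wedge).
Outlay = t · Q = 11 · 148 = £1628.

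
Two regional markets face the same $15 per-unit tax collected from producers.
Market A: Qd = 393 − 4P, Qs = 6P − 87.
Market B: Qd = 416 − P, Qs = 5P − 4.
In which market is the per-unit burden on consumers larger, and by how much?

Market A: pre-tax P* = $48, Q* = 201; post-tax Q = 165; per-unit burden on consumers = $9.
Market B: pre-tax P* = $70, Q* = 346; post-tax Q = 333.5; per-unit burden on consumers = $12.5.
Difference: $9 vs $12.5 → market B is larger by $3.5.

Market B, by $3.5.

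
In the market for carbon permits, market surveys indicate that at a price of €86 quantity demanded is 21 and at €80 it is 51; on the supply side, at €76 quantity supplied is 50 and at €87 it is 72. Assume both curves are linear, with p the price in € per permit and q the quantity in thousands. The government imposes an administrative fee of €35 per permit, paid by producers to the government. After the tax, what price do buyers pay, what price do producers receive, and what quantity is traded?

Buyers pay €89; producers receive €54; quantity = 6.

Demand slope: (51 − 21)/(80 − 86) = -5, so qd = 451 − 5p.
Supply slope: (72 − 50)/(87 − 76) = 2, so qs = 2p − 102.
Before the tax: set 451 − 5p = 2p − 102 → p* = €79, q* = 56.
With the tax collected from producers, supply shifts: qs = 2(p − 35) − 102.
New equilibrium: buyers pay €89, producers receive €54, q = 6. (Wedge: pb − ps = 35.)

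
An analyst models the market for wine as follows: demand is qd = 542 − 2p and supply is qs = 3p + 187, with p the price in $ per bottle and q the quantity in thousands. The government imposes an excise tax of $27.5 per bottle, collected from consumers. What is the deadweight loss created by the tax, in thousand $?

Deadweight loss = $453.75 thousand.

Without the tax, 542 − 2p = 3p + 187 gives 5p = 355, so p* = $71 and q* = 400.
With the tax collected from consumers, demand (in seller-price terms) shifts: qd = 542 − 2(p + 27.5).
New equilibrium: consumers pay $87.5, suppliers receive $60, q = 367. (Wedge: pb − ps = 27.5.)
Quantity falls by |ΔQ| = |400 − 367| = 33.
DWL = ½ · t · |ΔQ| = ½ · 27.5 · 33 = $453.75.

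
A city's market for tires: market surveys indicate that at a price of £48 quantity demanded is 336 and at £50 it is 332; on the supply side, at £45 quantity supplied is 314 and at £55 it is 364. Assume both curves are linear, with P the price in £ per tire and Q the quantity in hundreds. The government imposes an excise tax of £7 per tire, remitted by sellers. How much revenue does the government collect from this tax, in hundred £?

Tax revenue = £2268 hundred.

Demand slope: (332 − 336)/(50 − 48) = -2, so Qd = 432 − 2P.
Supply slope: (364 − 314)/(55 − 45) = 5, so Qs = 5P + 89.
Before the tax: set 432 − 2P = 5P + 89 → P* = £49, Q* = 334.
With the tax collected from sellers, supply shifts: Qs = 5(P − 7) + 89.
Solving gives Q = 324 with buyers paying £54 and sellers receiving £47 (the £7 wedge).
Revenue = t · Q = 7 · 324 = £2268.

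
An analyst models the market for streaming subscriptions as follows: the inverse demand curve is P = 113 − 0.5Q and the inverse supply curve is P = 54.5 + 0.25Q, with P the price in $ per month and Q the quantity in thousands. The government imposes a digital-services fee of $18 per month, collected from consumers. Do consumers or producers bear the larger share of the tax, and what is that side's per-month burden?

Inverting to Q(P) form: Qd = 226 − 2P; Qs = 4P − 218.
Without the tax, 226 − 2P = 4P − 218 gives 6P = 444, so P* = $74 and Q* = 78.
With the tax collected from consumers, demand (in seller-price terms) shifts: Qd = 226 − 2(P + 18).
Solving gives Q = 54 with consumers paying $86 and producers receiving $68 (the $18 wedge).
Per-month burden: consumers $12, producers $6.
Consumers take the larger share because demand is less price-elastic here (demand slope 2 vs supply slope 4).

Consumers bear the larger share: $12 per month.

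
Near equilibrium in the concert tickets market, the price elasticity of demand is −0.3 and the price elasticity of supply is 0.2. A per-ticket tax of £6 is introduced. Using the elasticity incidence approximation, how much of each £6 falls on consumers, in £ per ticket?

Consumers bear ≈ £2.4 per ticket.

Incidence ratio: consumers' share ≈ εs / (εs + |εd|) = 0.2 / (0.2 + 0.3) = 0.4.
So consumers bear ≈ 0.4 × £6 = £2.4; suppliers bear £3.6.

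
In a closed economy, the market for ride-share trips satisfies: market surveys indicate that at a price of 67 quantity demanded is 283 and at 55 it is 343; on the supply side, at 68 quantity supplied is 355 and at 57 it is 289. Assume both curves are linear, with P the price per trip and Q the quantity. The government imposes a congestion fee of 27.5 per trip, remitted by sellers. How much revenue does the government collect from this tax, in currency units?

Tax revenue = 6545.

Demand slope: (343 − 283)/(55 − 67) = -5, so Qd = 618 − 5P.
Supply slope: (289 − 355)/(57 − 68) = 6, so Qs = 6P − 53.
Without the tax, 618 − 5P = 6P − 53 gives 11P = 671, so P* = 61 and Q* = 313.
With the tax collected from sellers, supply shifts: Qs = 6(P − 27.5) − 53.
New equilibrium: consumers pay 76, sellers receive 48.5, Q = 238. (Wedge: Pb − Ps = 27.5.)
Revenue = t · Q = 27.5 · 238 = 6545.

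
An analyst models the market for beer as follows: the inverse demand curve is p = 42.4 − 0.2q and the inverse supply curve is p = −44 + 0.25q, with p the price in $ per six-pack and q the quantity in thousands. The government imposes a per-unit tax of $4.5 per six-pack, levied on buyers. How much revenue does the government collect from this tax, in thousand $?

Tax revenue = $819 thousand.

Rewrite in direct form: qd = 212 − 5p and qs = 4p + 176.
Without the tax, 212 − 5p = 4p + 176 gives 9p = 36, so p* = $4 and q* = 192.
With the tax collected from buyers, demand (in seller-price terms) shifts: qd = 212 − 5(p + 4.5).
New equilibrium: buyers pay $6, sellers receive $1.5, q = 182. (Wedge: pb − ps = 4.5.)
Revenue = t · Q = 4.5 · 182 = $819.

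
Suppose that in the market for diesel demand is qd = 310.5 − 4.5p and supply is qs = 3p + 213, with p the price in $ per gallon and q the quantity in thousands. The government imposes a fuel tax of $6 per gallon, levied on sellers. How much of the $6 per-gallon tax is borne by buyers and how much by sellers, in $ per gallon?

Before the tax: set 310.5 − 4.5p = 3p + 213 → p* = $13, q* = 252.
With the tax collected from sellers, supply shifts: qs = 3(p − 6) + 213.
Solving gives q = 241.2 with buyers paying $15.4 and sellers receiving $9.4 (the $6 wedge).
Burden on buyers: $2.4; on sellers: $3.6. (They sum to $6.)
The less price-elastic side of the market bears the larger share of a per-unit tax.

Buyers bear $2.4 per gallon; sellers bear $3.6 per gallon.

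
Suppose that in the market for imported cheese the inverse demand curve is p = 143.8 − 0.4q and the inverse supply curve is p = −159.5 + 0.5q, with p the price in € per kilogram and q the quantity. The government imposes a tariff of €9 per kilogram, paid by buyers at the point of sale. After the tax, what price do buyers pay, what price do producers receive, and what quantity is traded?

Buyers pay €13; producers receive €4; quantity = 327.

Rewrite in direct form: qd = 359.5 − 2.5p and qs = 2p + 319.
Without the tax, 359.5 − 2.5p = 2p + 319 gives 4.5p = 40.5, so p* = €9 and q* = 337.
With the tax collected from buyers, demand (in seller-price terms) shifts: qd = 359.5 − 2.5(p + 9).
Solving gives q = 327 with buyers paying €13 and producers receiving €4 (the €9 wedge).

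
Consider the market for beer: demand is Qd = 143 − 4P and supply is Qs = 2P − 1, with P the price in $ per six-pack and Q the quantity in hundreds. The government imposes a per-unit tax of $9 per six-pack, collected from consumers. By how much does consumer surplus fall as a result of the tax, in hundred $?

Consumer surplus falls by $123 hundred.

Before the tax: set 143 − 4P = 2P − 1 → P* = $24, Q* = 47.
With the tax collected from consumers, demand (in seller-price terms) shifts: Qd = 143 − 4(P + 9).
Solving gives Q = 35 with consumers paying $27 and suppliers receiving $18 (the $9 wedge).
ΔCS is the trapezoid between Q = 35 and Q = 47 of height $3: ½ · (47 + 35) · 3 = $123.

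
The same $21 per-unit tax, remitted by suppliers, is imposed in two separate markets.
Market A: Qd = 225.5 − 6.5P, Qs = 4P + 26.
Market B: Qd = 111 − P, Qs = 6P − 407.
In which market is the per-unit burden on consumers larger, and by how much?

Market B, by $10.

Market A: pre-tax P* = $19, Q* = 102; post-tax Q = 50; per-unit burden on consumers = $8.
Market B: pre-tax P* = $74, Q* = 37; post-tax Q = 19; per-unit burden on consumers = $18.
Difference: $8 vs $18 → market B is larger by $10.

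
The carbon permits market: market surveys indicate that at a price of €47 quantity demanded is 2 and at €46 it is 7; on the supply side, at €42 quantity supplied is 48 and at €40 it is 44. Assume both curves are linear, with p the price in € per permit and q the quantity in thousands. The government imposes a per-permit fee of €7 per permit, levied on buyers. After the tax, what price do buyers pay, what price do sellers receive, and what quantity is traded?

Buyers pay €41; sellers receive €34; quantity = 32.

Demand slope: (7 − 2)/(46 − 47) = -5, so qd = 237 − 5p.
Supply slope: (44 − 48)/(40 − 42) = 2, so qs = 2p − 36.
Before the tax: set 237 − 5p = 2p − 36 → p* = €39, q* = 42.
With the tax collected from buyers, demand (in seller-price terms) shifts: qd = 237 − 5(p + 7).
New equilibrium: buyers pay €41, sellers receive €34, q = 32. (Wedge: pb − ps = 7.)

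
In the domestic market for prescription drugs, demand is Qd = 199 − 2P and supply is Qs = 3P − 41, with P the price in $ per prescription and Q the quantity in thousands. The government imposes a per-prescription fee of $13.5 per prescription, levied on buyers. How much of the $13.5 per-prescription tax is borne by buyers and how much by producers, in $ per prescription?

Before the tax: set 199 − 2P = 3P − 41 → P* = $48, Q* = 103.
With the tax collected from buyers, demand (in seller-price terms) shifts: Qd = 199 − 2(P + 13.5).
New equilibrium: buyers pay $56.1, producers receive $42.6, Q = 86.8. (Wedge: Pb − Ps = 13.5.)
Burden on buyers: $8.1; on producers: $5.4. (They sum to $13.5.)

Buyers bear $8.1 per prescription; producers bear $5.4 per prescription.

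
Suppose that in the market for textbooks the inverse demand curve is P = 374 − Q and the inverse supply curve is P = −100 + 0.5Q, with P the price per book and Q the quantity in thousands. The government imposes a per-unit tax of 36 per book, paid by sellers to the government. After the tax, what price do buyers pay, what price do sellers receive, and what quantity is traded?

Rewrite in direct form: Qd = 374 − P and Qs = 2P + 200.
Without the tax, 374 − P = 2P + 200 gives 3P = 174, so P* = 58 and Q* = 316.
With the tax collected from sellers, supply shifts: Qs = 2(P − 36) + 200.
Solving gives Q = 292 with buyers paying 82 and sellers receiving 46 (the 36 wedge).

Buyers pay 82; sellers receive 46; quantity = 292.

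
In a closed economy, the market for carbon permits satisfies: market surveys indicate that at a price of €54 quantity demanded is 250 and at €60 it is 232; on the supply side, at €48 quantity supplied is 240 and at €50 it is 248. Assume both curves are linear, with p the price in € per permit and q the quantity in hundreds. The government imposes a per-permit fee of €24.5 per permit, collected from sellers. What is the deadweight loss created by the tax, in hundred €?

Deadweight loss = €514.5 hundred.

Demand slope: (232 − 250)/(60 − 54) = -3, so qd = 412 − 3p.
Supply slope: (248 − 240)/(50 − 48) = 4, so qs = 4p + 48.
Before the tax: set 412 − 3p = 4p + 48 → p* = €52, q* = 256.
With the tax collected from sellers, supply shifts: qs = 4(p − 24.5) + 48.
New equilibrium: buyers pay €66, sellers receive €41.5, q = 214. (Wedge: pb − ps = 24.5.)
Quantity falls by |ΔQ| = |256 − 214| = 42.
DWL = ½ · t · |ΔQ| = ½ · 24.5 · 42 = €514.5.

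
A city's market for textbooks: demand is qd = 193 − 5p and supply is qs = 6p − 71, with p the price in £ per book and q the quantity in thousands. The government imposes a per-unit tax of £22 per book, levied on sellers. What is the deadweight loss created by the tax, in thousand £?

Before the tax: set 193 − 5p = 6p − 71 → p* = £24, q* = 73.
With the tax collected from sellers, supply shifts: qs = 6(p − 22) − 71.
Solving gives q = 13 with consumers paying £36 and sellers receiving £14 (the £22 wedge).
Quantity falls by |ΔQ| = |73 − 13| = 60.
DWL = ½ · t · |ΔQ| = ½ · 22 · 60 = £660.

Deadweight loss = £660 thousand.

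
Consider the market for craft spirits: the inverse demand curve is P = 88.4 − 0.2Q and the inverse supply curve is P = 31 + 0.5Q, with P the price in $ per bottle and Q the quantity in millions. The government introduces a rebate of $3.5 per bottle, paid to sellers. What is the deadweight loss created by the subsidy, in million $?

Inverting to Q(P) form: Qd = 442 − 5P; Qs = 2P − 62.
Before the subsidy: set 442 − 5P = 2P − 62 → P* = $72, Q* = 82.
With a per-unit subsidy paid to sellers, each receives P + 3.5 per unit sold, so supply becomes Qs = 2(P + 3.5) − 62.
Solving gives Q = 87 with buyers paying $71 and sellers receiving $74.5 (the $3.5 wedge).
Quantity rises by |ΔQ| = |82 − 87| = 5.
DWL = ½ · t · |ΔQ| = ½ · 3.5 · 5 = $8.75.

Deadweight loss = $8.75 million.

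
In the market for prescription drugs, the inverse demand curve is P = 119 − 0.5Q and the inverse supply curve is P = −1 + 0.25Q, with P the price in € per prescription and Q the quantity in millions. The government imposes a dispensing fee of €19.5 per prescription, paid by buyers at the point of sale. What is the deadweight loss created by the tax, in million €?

Inverting to Q(P) form: Qd = 238 − 2P; Qs = 4P + 4.
Without the tax, 238 − 2P = 4P + 4 gives 6P = 234, so P* = €39 and Q* = 160.
With the tax collected from buyers, demand (in seller-price terms) shifts: Qd = 238 − 2(P + 19.5).
New equilibrium: buyers pay €52, suppliers receive €32.5, Q = 134. (Wedge: Pb − Ps = 19.5.)
Quantity falls by |ΔQ| = |160 − 134| = 26.
DWL = ½ · t · |ΔQ| = ½ · 19.5 · 26 = €253.5.

Deadweight loss = €253.5 million.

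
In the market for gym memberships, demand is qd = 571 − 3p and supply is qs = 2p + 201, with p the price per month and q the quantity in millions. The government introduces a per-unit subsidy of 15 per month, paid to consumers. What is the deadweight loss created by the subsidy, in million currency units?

Deadweight loss = 135 million.

Before the subsidy: set 571 − 3p = 2p + 201 → p* = 74, q* = 349.
With a per-unit subsidy paid to consumers, each effectively pays p − 15, so demand becomes qd = 571 − 3(p − 15).
New equilibrium: consumers pay 68, suppliers receive 83, q = 367. (Wedge: pb − ps = −15.)
Quantity rises by |ΔQ| = |349 − 367| = 18.
DWL = ½ · t · |ΔQ| = ½ · 15 · 18 = 135.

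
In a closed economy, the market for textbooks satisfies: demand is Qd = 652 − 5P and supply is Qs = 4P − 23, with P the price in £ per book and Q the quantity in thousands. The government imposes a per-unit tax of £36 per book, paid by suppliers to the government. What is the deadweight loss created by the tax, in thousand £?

Deadweight loss = £1440 thousand.

Without the tax, 652 − 5P = 4P − 23 gives 9P = 675, so P* = £75 and Q* = 277.
With the tax collected from suppliers, supply shifts: Qs = 4(P − 36) − 23.
New equilibrium: buyers pay £91, suppliers receive £55, Q = 197. (Wedge: Pb − Ps = 36.)
Quantity falls by |ΔQ| = |277 − 197| = 80.
DWL = ½ · t · |ΔQ| = ½ · 36 · 80 = £1440.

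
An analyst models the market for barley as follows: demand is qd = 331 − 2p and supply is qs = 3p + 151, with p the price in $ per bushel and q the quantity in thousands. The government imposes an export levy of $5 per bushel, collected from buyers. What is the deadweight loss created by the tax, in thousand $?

Before the tax: set 331 − 2p = 3p + 151 → p* = $36, q* = 259.
With the tax collected from buyers, demand (in seller-price terms) shifts: qd = 331 − 2(p + 5).
Solving gives q = 253 with buyers paying $39 and producers receiving $34 (the $5 wedge).
Quantity falls by |ΔQ| = |259 − 253| = 6.
DWL = ½ · t · |ΔQ| = ½ · 5 · 6 = $15.

Deadweight loss = $15 thousand.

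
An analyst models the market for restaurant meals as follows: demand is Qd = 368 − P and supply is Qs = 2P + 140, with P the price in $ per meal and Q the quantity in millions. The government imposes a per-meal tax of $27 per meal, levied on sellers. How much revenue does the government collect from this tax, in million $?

Tax revenue = $7398 million.

Without the tax, 368 − P = 2P + 140 gives 3P = 228, so P* = $76 and Q* = 292.
With the tax collected from sellers, supply shifts: Qs = 2(P − 27) + 140.
New equilibrium: consumers pay $94, sellers receive $67, Q = 274. (Wedge: Pb − Ps = 27.)
Revenue = t · Q = 27 · 274 = $7398.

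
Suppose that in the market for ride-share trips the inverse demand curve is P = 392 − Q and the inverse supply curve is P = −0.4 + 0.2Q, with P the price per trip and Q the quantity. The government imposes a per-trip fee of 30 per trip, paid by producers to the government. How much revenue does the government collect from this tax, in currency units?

Tax revenue = 9060.

Rewrite in direct form: Qd = 392 − P and Qs = 5P + 2.
Without the tax, 392 − P = 5P + 2 gives 6P = 390, so P* = 65 and Q* = 327.
With the tax collected from producers, supply shifts: Qs = 5(P − 30) + 2.
Solving gives Q = 302 with buyers paying 90 and producers receiving 60 (the 30 wedge).
Revenue = t · Q = 30 · 302 = 9060.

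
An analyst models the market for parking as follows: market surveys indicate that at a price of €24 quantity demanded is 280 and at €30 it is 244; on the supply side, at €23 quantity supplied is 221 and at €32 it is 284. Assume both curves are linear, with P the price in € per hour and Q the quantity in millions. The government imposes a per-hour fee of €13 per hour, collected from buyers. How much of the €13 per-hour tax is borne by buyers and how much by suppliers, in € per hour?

Demand slope: (244 − 280)/(30 − 24) = -6, so Qd = 424 − 6P.
Supply slope: (284 − 221)/(32 − 23) = 7, so Qs = 7P + 60.
Before the tax: set 424 − 6P = 7P + 60 → P* = €28, Q* = 256.
With the tax collected from buyers, demand (in seller-price terms) shifts: Qd = 424 − 6(P + 13).
New equilibrium: buyers pay €35, suppliers receive €22, Q = 214. (Wedge: Pb − Ps = 13.)
Burden on buyers: €7; on suppliers: €6. (They sum to €13.)
The less price-elastic side of the market bears the larger share of a per-unit tax.

Buyers bear €7 per hour; suppliers bear €6 per hour.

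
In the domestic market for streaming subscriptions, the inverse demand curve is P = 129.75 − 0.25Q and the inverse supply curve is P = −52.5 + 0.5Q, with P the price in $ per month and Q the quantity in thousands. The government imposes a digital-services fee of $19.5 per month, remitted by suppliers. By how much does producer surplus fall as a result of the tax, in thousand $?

Rewrite in direct form: Qd = 519 − 4P and Qs = 2P + 105.
Before the tax: set 519 − 4P = 2P + 105 → P* = $69, Q* = 243.
With the tax collected from suppliers, supply shifts: Qs = 2(P − 19.5) + 105.
New equilibrium: buyers pay $75.5, suppliers receive $56, Q = 217. (Wedge: Pb − Ps = 19.5.)
ΔPS is the trapezoid between Q = 217 and Q = 243 of height $13: ½ · (243 + 217) · 13 = $2990.

Producer surplus falls by $2990 thousand.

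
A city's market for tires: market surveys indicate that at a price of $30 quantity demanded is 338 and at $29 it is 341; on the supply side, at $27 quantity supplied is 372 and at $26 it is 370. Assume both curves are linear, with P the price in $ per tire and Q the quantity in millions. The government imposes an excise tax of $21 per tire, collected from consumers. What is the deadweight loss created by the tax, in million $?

Deadweight loss = $264.6 million.

Demand slope: (341 − 338)/(29 − 30) = -3, so Qd = 428 − 3P.
Supply slope: (370 − 372)/(26 − 27) = 2, so Qs = 2P + 318.
Before the tax: set 428 − 3P = 2P + 318 → P* = $22, Q* = 362.
With the tax collected from consumers, demand (in seller-price terms) shifts: Qd = 428 − 3(P + 21).
New equilibrium: consumers pay $30.4, sellers receive $9.4, Q = 336.8. (Wedge: Pb − Ps = 21.)
Quantity falls by |ΔQ| = |362 − 336.8| = 25.2.
DWL = ½ · t · |ΔQ| = ½ · 21 · 25.2 = $264.6.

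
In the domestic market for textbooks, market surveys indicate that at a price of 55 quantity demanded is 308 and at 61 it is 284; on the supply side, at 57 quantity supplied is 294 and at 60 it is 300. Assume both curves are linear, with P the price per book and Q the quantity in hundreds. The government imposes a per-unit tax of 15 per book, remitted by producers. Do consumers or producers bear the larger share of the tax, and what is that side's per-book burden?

Producers bear the larger share: 10 per book.

Demand slope: (284 − 308)/(61 − 55) = -4, so Qd = 528 − 4P.
Supply slope: (300 − 294)/(60 − 57) = 2, so Qs = 2P + 180.
Before the tax: set 528 − 4P = 2P + 180 → P* = 58, Q* = 296.
With the tax collected from producers, supply shifts: Qs = 2(P − 15) + 180.
New equilibrium: consumers pay 63, producers receive 48, Q = 276. (Wedge: Pb − Ps = 15.)
Per-book burden: consumers 5, producers 10.
Producers take the larger share because supply is less price-elastic here (demand slope 4 vs supply slope 2).
The less price-elastic side of the market bears the larger share of a per-unit tax.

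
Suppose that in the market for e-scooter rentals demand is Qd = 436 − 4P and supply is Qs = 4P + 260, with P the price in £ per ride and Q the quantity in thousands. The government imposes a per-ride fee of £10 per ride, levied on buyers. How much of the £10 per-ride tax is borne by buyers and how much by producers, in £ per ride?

Without the tax, 436 − 4P = 4P + 260 gives 8P = 176, so P* = £22 and Q* = 348.
With the tax collected from buyers, demand (in seller-price terms) shifts: Qd = 436 − 4(P + 10).
Solving gives Q = 328 with buyers paying £27 and producers receiving £17 (the £10 wedge).
Burden on buyers: £5; on producers: £5. (They sum to £10.)
The less price-elastic side of the market bears the larger share of a per-unit tax.

Buyers bear £5 per ride; producers bear £5 per ride.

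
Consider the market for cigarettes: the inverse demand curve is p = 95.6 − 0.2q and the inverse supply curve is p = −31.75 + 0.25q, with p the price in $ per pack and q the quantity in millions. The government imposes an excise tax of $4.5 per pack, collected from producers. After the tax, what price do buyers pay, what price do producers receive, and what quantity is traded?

Buyers pay $41; producers receive $36.5; quantity = 273.

Inverting to q(p) form: qd = 478 − 5p; qs = 4p + 127.
Before the tax: set 478 − 5p = 4p + 127 → p* = $39, q* = 283.
With the tax collected from producers, supply shifts: qs = 4(p − 4.5) + 127.
Solving gives q = 273 with buyers paying $41 and producers receiving $36.5 (the $4.5 wedge).
The less price-elastic side of the market bears the larger share of a per-unit tax.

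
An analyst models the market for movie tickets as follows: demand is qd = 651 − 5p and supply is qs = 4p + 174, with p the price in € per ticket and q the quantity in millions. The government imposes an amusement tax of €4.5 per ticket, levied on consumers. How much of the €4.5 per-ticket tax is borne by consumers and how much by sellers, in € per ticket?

Consumers bear €2 per ticket; sellers bear €2.5 per ticket.

Without the tax, 651 − 5p = 4p + 174 gives 9p = 477, so p* = €53 and q* = 386.
With the tax collected from consumers, demand (in seller-price terms) shifts: qd = 651 − 5(p + 4.5).
New equilibrium: consumers pay €55, sellers receive €50.5, q = 376. (Wedge: pb − ps = 4.5.)
Burden on consumers: €2; on sellers: €2.5. (They sum to €4.5.)
The less price-elastic side of the market bears the larger share of a per-unit tax.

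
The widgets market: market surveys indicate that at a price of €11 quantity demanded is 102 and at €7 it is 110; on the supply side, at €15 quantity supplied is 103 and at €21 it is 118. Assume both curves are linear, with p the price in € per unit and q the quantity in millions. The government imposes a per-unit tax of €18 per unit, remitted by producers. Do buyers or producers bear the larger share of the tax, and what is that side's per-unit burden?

Demand slope: (110 − 102)/(7 − 11) = -2, so qd = 124 − 2p.
Supply slope: (118 − 103)/(21 − 15) = 2.5, so qs = 2.5p + 65.5.
Before the tax: set 124 − 2p = 2.5p + 65.5 → p* = €13, q* = 98.
With the tax collected from producers, supply shifts: qs = 2.5(p − 18) + 65.5.
Solving gives q = 78 with buyers paying €23 and producers receiving €5 (the €18 wedge).
Per-unit burden: buyers €10, producers €8.
Buyers take the larger share because demand is less price-elastic here (demand slope 2 vs supply slope 2.5).

Buyers bear the larger share: €10 per unit.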